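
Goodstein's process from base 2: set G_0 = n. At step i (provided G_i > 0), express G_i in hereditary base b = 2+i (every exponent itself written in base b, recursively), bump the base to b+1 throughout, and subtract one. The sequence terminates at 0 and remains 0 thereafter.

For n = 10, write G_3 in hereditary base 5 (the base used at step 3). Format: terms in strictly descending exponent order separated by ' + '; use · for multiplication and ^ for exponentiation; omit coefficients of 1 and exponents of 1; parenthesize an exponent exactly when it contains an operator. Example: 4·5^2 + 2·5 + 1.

5^(5 + 1)

10 —HB2→ 2^(2 + 1) + 2 —bump→ 3^(3 + 1) + 3 = 84 —(−1)→ 83
83 —HB3→ 3^(3 + 1) + 2 —bump→ 4^(4 + 1) + 2 = 1026 —(−1)→ 1025
1025 —HB4→ 4^(4 + 1) + 1 —bump→ 5^(5 + 1) + 1 = 15626 —(−1)→ 15625
15625 —HB5→ 5^(5 + 1) —bump→ 6^(6 + 1) = 279936 —(−1)→ 279935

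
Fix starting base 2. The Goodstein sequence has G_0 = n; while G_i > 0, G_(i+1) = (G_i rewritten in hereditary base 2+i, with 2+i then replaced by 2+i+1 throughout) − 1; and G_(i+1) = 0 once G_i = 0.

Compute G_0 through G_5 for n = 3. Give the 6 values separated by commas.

3, 3, 3, 2, 1, 0

G_0 = 3. HB_2(3) = 2 + 1. Bump = 4. G_1 = 3.
G_1 = 3. HB_3(3) = 3. Bump = 4. G_2 = 3.
G_2 = 3. HB_4(3) = 3. Bump = 3. G_3 = 2.
G_3 = 2. HB_5(2) = 2. Bump = 2. G_4 = 1.
G_4 = 1. HB_6(1) = 1. Bump = 1. G_5 = 0.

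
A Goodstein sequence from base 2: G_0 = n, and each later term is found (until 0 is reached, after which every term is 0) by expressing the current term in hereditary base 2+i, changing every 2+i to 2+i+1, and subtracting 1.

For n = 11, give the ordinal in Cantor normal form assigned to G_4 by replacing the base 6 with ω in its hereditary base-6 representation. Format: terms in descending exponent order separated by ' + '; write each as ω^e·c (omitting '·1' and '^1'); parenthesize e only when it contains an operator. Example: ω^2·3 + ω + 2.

ω^(ω + 1) + 1

G_0=11  [base 2] 2^(2 + 1) + 2 + 1  →[2↦3]→  3^(3 + 1) + 3 + 1 = 85  −1 ⇒ G_1=84
G_1=84  [base 3] 3^(3 + 1) + 3  →[3↦4]→  4^(4 + 1) + 4 = 1028  −1 ⇒ G_2=1027
G_2=1027  [base 4] 4^(4 + 1) + 3  →[4↦5]→  5^(5 + 1) + 3 = 15628  −1 ⇒ G_3=15627
G_3=15627  [base 5] 5^(5 + 1) + 2  →[5↦6]→  6^(6 + 1) + 2 = 279938  −1 ⇒ G_4=279937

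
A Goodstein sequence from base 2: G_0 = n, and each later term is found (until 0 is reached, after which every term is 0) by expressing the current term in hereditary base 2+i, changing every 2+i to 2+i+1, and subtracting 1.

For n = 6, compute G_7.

G_0 = 6. HB_2(6) = 2^2 + 2. Bump = 30. G_1 = 29.
G_1 = 29. HB_3(29) = 3^3 + 2. Bump = 258. G_2 = 257.
G_2 = 257. HB_4(257) = 4^4 + 1. Bump = 3126. G_3 = 3125.
G_3 = 3125. HB_5(3125) = 5^5. Bump = 46656. G_4 = 46655.
G_4 = 46655. HB_6(46655) = 5·6^5 + 5·6^4 + 5·6^3 + 5·6^2 + 5·6 + 5. Bump = 98040. G_5 = 98039.
G_5 = 98039. HB_7(98039) = 5·7^5 + 5·7^4 + 5·7^3 + 5·7^2 + 5·7 + 4. Bump = 187244. G_6 = 187243.
G_6 = 187243. HB_8(187243) = 5·8^5 + 5·8^4 + 5·8^3 + 5·8^2 + 5·8 + 3. Bump = 332148. G_7 = 332147.
G_7 = 332147. HB_9(332147) = 5·9^5 + 5·9^4 + 5·9^3 + 5·9^2 + 5·9 + 2. Bump = 555552. G_8 = 555551.

332147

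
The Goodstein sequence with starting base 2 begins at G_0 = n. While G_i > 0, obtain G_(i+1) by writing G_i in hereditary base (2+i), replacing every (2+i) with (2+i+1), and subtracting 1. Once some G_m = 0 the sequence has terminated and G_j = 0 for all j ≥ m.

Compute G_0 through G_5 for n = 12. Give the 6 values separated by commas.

i=0: 12 = 2^(2 + 1) + 2^2 (b=2); 2→3: 3^(3 + 1) + 3^3 = 108; 108−1 = 107
i=1: 107 = 3^(3 + 1) + 2·3^2 + 2·3 + 2 (b=3); 3→4: 4^(4 + 1) + 2·4^2 + 2·4 + 2 = 1066; 1066−1 = 1065
i=2: 1065 = 4^(4 + 1) + 2·4^2 + 2·4 + 1 (b=4); 4→5: 5^(5 + 1) + 2·5^2 + 2·5 + 1 = 15686; 15686−1 = 15685
i=3: 15685 = 5^(5 + 1) + 2·5^2 + 2·5 (b=5); 5→6: 6^(6 + 1) + 2·6^2 + 2·6 = 280020; 280020−1 = 280019
i=4: 280019 = 6^(6 + 1) + 2·6^2 + 6 + 5 (b=6); 6→7: 7^(7 + 1) + 2·7^2 + 7 + 5 = 5764911; 5764911−1 = 5764910

12, 107, 1065, 15685, 280019, 5764910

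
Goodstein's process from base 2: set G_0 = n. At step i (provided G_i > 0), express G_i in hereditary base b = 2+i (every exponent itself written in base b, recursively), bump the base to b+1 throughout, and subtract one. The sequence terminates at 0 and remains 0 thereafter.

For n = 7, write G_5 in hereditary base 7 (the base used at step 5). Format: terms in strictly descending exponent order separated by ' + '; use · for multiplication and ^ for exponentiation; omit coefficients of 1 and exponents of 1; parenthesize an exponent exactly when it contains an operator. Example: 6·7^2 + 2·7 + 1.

base 2: 7 = 2^2 + 2 + 1; at 3: 3^3 + 3 + 1 = 31; next = 30
base 3: 30 = 3^3 + 3; at 4: 4^4 + 4 = 260; next = 259
base 4: 259 = 4^4 + 3; at 5: 5^5 + 3 = 3128; next = 3127
base 5: 3127 = 5^5 + 2; at 6: 6^6 + 2 = 46658; next = 46657
base 6: 46657 = 6^6 + 1; at 7: 7^7 + 1 = 823544; next = 823543
base 7: 823543 = 7^7; at 8: 8^8 = 16777216; next = 16777215

7^7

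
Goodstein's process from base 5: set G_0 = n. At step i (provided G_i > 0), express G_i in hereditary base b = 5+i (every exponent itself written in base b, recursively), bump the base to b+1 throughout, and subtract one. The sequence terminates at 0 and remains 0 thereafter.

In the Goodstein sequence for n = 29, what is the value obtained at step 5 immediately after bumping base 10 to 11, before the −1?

G_0=29  [base 5] 5^2 + 4  →[5↦6]→  6^2 + 4 = 40  −1 ⇒ G_1=39
G_1=39  [base 6] 6^2 + 3  →[6↦7]→  7^2 + 3 = 52  −1 ⇒ G_2=51
G_2=51  [base 7] 7^2 + 2  →[7↦8]→  8^2 + 2 = 66  −1 ⇒ G_3=65
G_3=65  [base 8] 8^2 + 1  →[8↦9]→  9^2 + 1 = 82  −1 ⇒ G_4=81
G_4=81  [base 9] 9^2  →[9↦10]→  10^2 = 100  −1 ⇒ G_5=99
G_5=99  [base 10] 9·10 + 9  →[10↦11]→  9·11 + 9 = 108  −1 ⇒ G_6=107

108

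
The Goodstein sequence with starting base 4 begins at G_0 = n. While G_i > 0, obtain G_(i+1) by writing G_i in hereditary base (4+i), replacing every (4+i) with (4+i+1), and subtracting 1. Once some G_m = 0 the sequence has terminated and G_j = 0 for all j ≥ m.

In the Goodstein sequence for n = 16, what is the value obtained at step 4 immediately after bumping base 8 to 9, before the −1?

37

G_0=16  [base 4] 4^2  →[4↦5]→  5^2 = 25  −1 ⇒ G_1=24
G_1=24  [base 5] 4·5 + 4  →[5↦6]→  4·6 + 4 = 28  −1 ⇒ G_2=27
G_2=27  [base 6] 4·6 + 3  →[6↦7]→  4·7 + 3 = 31  −1 ⇒ G_3=30
G_3=30  [base 7] 4·7 + 2  →[7↦8]→  4·8 + 2 = 34  −1 ⇒ G_4=33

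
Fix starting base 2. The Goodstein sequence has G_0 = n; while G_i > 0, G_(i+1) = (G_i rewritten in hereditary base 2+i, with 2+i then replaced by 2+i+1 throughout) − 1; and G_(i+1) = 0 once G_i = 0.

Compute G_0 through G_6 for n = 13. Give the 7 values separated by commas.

base 2: 13 = 2^(2 + 1) + 2^2 + 1; at 3: 3^(3 + 1) + 3^3 + 1 = 109; next = 108
base 3: 108 = 3^(3 + 1) + 3^3; at 4: 4^(4 + 1) + 4^4 = 1280; next = 1279
base 4: 1279 = 4^(4 + 1) + 3·4^3 + 3·4^2 + 3·4 + 3; at 5: 5^(5 + 1) + 3·5^3 + 3·5^2 + 3·5 + 3 = 16093; next = 16092
base 5: 16092 = 5^(5 + 1) + 3·5^3 + 3·5^2 + 3·5 + 2; at 6: 6^(6 + 1) + 3·6^3 + 3·6^2 + 3·6 + 2 = 280712; next = 280711
base 6: 280711 = 6^(6 + 1) + 3·6^3 + 3·6^2 + 3·6 + 1; at 7: 7^(7 + 1) + 3·7^3 + 3·7^2 + 3·7 + 1 = 5765999; next = 5765998
base 7: 5765998 = 7^(7 + 1) + 3·7^3 + 3·7^2 + 3·7; at 8: 8^(8 + 1) + 3·8^3 + 3·8^2 + 3·8 = 134219480; next = 134219479

13, 108, 1279, 16092, 280711, 5765998, 134219479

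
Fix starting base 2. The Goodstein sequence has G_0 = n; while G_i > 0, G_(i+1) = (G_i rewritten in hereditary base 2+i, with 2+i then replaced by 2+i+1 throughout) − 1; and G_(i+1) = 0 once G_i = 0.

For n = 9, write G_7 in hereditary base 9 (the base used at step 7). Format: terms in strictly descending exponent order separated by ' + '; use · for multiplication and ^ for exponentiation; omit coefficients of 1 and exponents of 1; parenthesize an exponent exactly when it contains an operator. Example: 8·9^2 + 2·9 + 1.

base 2: 9 = 2^(2 + 1) + 1; at 3: 3^(3 + 1) + 1 = 82; next = 81
base 3: 81 = 3^(3 + 1); at 4: 4^(4 + 1) = 1024; next = 1023
base 4: 1023 = 3·4^4 + 3·4^3 + 3·4^2 + 3·4 + 3; at 5: 3·5^5 + 3·5^3 + 3·5^2 + 3·5 + 3 = 9843; next = 9842
base 5: 9842 = 3·5^5 + 3·5^3 + 3·5^2 + 3·5 + 2; at 6: 3·6^6 + 3·6^3 + 3·6^2 + 3·6 + 2 = 140744; next = 140743
base 6: 140743 = 3·6^6 + 3·6^3 + 3·6^2 + 3·6 + 1; at 7: 3·7^7 + 3·7^3 + 3·7^2 + 3·7 + 1 = 2471827; next = 2471826
base 7: 2471826 = 3·7^7 + 3·7^3 + 3·7^2 + 3·7; at 8: 3·8^8 + 3·8^3 + 3·8^2 + 3·8 = 50333400; next = 50333399
base 8: 50333399 = 3·8^8 + 3·8^3 + 3·8^2 + 2·8 + 7; at 9: 3·9^9 + 3·9^3 + 3·9^2 + 2·9 + 7 = 1162263922; next = 1162263921
base 9: 1162263921 = 3·9^9 + 3·9^3 + 3·9^2 + 2·9 + 6; at 10: 3·10^10 + 3·10^3 + 3·10^2 + 2·10 + 6 = 30000003326; next = 30000003325

3·9^9 + 3·9^3 + 3·9^2 + 2·9 + 6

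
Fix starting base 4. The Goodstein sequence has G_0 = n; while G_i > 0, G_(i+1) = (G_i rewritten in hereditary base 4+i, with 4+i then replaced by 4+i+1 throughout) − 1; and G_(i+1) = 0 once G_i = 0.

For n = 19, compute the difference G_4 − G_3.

G_0=19  [base 4] 4^2 + 3  →[4↦5]→  5^2 + 3 = 28  −1 ⇒ G_1=27
G_1=27  [base 5] 5^2 + 2  →[5↦6]→  6^2 + 2 = 38  −1 ⇒ G_2=37
G_2=37  [base 6] 6^2 + 1  →[6↦7]→  7^2 + 1 = 50  −1 ⇒ G_3=49
G_3=49  [base 7] 7^2  →[7↦8]→  8^2 = 64  −1 ⇒ G_4=63

14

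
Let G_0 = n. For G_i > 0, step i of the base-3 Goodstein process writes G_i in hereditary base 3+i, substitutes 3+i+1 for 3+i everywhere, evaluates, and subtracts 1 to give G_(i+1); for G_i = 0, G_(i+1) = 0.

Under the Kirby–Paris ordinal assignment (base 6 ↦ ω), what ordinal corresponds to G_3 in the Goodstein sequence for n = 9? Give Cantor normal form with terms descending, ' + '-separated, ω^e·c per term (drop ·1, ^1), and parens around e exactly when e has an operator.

i=0: 9 = 3^2 (b=3); 3→4: 4^2 = 16; 16−1 = 15
i=1: 15 = 3·4 + 3 (b=4); 4→5: 3·5 + 3 = 18; 18−1 = 17
i=2: 17 = 3·5 + 2 (b=5); 5→6: 3·6 + 2 = 20; 20−1 = 19
i=3: 19 = 3·6 + 1 (b=6); 6→7: 3·7 + 1 = 22; 22−1 = 21

ω·3 + 1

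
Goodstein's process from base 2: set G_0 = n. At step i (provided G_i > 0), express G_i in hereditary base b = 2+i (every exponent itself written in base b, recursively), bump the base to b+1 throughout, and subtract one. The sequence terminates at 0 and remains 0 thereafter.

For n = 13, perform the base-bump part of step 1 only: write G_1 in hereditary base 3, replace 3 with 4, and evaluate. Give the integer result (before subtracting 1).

1280

i=0: 13 = 2^(2 + 1) + 2^2 + 1 (b=2); 2→3: 3^(3 + 1) + 3^3 + 1 = 109; 109−1 = 108
i=1: 108 = 3^(3 + 1) + 3^3 (b=3); 3→4: 4^(4 + 1) + 4^4 = 1280; 1280−1 = 1279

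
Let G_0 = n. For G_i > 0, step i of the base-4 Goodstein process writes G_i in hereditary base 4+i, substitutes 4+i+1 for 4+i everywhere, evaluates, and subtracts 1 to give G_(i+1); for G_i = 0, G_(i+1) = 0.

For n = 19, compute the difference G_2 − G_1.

10

(0) 19|_4 = 4^2 + 3 ↦ 5^2 + 3|_5 = 28 ⇒ 27
(1) 27|_5 = 5^2 + 2 ↦ 6^2 + 2|_6 = 38 ⇒ 37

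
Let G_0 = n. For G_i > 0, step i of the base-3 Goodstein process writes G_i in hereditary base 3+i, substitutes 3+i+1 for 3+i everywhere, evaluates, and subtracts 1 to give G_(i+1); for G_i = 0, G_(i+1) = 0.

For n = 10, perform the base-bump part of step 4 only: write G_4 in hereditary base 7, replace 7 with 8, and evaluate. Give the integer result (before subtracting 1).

34

i=0: 10 = 3^2 + 1 (b=3); 3→4: 4^2 + 1 = 17; 17−1 = 16
i=1: 16 = 4^2 (b=4); 4→5: 5^2 = 25; 25−1 = 24
i=2: 24 = 4·5 + 4 (b=5); 5→6: 4·6 + 4 = 28; 28−1 = 27
i=3: 27 = 4·6 + 3 (b=6); 6→7: 4·7 + 3 = 31; 31−1 = 30
i=4: 30 = 4·7 + 2 (b=7); 7→8: 4·8 + 2 = 34; 34−1 = 33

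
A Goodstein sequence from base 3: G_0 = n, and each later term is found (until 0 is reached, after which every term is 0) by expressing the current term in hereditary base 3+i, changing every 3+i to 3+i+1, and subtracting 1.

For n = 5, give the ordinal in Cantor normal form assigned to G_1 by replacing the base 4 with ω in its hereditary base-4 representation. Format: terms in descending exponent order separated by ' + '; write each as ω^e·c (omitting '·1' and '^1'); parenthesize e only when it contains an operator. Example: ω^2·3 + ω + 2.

step 0: 5 = 3 + 2; sub 4 for 3: 4 + 2; = 6; G_1 = 6−1 = 5
step 1: 5 = 4 + 1; sub 5 for 4: 5 + 1; = 6; G_2 = 6−1 = 5

ω + 1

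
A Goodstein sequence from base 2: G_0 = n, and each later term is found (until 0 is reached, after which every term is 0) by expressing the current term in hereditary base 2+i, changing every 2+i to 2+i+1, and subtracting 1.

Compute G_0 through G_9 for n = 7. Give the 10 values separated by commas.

base 2: 7 = 2^2 + 2 + 1; at 3: 3^3 + 3 + 1 = 31; next = 30
base 3: 30 = 3^3 + 3; at 4: 4^4 + 4 = 260; next = 259
base 4: 259 = 4^4 + 3; at 5: 5^5 + 3 = 3128; next = 3127
base 5: 3127 = 5^5 + 2; at 6: 6^6 + 2 = 46658; next = 46657
base 6: 46657 = 6^6 + 1; at 7: 7^7 + 1 = 823544; next = 823543
base 7: 823543 = 7^7; at 8: 8^8 = 16777216; next = 16777215
base 8: 16777215 = 7·8^7 + 7·8^6 + 7·8^5 + 7·8^4 + 7·8^3 + 7·8^2 + 7·8 + 7; at 9: 7·9^7 + 7·9^6 + 7·9^5 + 7·9^4 + 7·9^3 + 7·9^2 + 7·9 + 7 = 37665880; next = 37665879
base 9: 37665879 = 7·9^7 + 7·9^6 + 7·9^5 + 7·9^4 + 7·9^3 + 7·9^2 + 7·9 + 6; at 10: 7·10^7 + 7·10^6 + 7·10^5 + 7·10^4 + 7·10^3 + 7·10^2 + 7·10 + 6 = 77777776; next = 77777775
base 10: 77777775 = 7·10^7 + 7·10^6 + 7·10^5 + 7·10^4 + 7·10^3 + 7·10^2 + 7·10 + 5; at 11: 7·11^7 + 7·11^6 + 7·11^5 + 7·11^4 + 7·11^3 + 7·11^2 + 7·11 + 5 = 150051214; next = 150051213

7, 30, 259, 3127, 46657, 823543, 16777215, 37665879, 77777775, 150051213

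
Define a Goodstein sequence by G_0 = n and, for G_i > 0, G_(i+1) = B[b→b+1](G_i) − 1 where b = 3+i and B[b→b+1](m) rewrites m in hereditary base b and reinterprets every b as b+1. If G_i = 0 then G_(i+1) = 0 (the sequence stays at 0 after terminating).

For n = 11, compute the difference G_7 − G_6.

(0) 11|_3 = 3^2 + 2 ↦ 4^2 + 2|_4 = 18 ⇒ 17
(1) 17|_4 = 4^2 + 1 ↦ 5^2 + 1|_5 = 26 ⇒ 25
(2) 25|_5 = 5^2 ↦ 6^2|_6 = 36 ⇒ 35
(3) 35|_6 = 5·6 + 5 ↦ 5·7 + 5|_7 = 40 ⇒ 39
(4) 39|_7 = 5·7 + 4 ↦ 5·8 + 4|_8 = 44 ⇒ 43
(5) 43|_8 = 5·8 + 3 ↦ 5·9 + 3|_9 = 48 ⇒ 47
(6) 47|_9 = 5·9 + 2 ↦ 5·10 + 2|_10 = 52 ⇒ 51

4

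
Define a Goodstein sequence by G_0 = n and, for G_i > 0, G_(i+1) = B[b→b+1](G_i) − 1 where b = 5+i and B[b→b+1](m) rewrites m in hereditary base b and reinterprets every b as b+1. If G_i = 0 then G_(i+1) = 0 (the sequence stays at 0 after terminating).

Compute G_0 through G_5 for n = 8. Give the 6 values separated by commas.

8, 8, 8, 8, 8, 7

base 5: 8 = 5 + 3; at 6: 6 + 3 = 9; next = 8
base 6: 8 = 6 + 2; at 7: 7 + 2 = 9; next = 8
base 7: 8 = 7 + 1; at 8: 8 + 1 = 9; next = 8
base 8: 8 = 8; at 9: 9 = 9; next = 8
base 9: 8 = 8; at 10: 8 = 8; next = 7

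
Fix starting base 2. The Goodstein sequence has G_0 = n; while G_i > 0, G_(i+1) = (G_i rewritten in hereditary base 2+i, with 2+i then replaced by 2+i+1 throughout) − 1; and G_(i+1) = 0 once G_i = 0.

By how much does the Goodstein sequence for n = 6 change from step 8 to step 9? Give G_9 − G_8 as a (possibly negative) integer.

i=0: 6 = 2^2 + 2 (b=2); 2→3: 3^3 + 3 = 30; 30−1 = 29
i=1: 29 = 3^3 + 2 (b=3); 3→4: 4^4 + 2 = 258; 258−1 = 257
i=2: 257 = 4^4 + 1 (b=4); 4→5: 5^5 + 1 = 3126; 3126−1 = 3125
i=3: 3125 = 5^5 (b=5); 5→6: 6^6 = 46656; 46656−1 = 46655
i=4: 46655 = 5·6^5 + 5·6^4 + 5·6^3 + 5·6^2 + 5·6 + 5 (b=6); 6→7: 5·7^5 + 5·7^4 + 5·7^3 + 5·7^2 + 5·7 + 5 = 98040; 98040−1 = 98039
i=5: 98039 = 5·7^5 + 5·7^4 + 5·7^3 + 5·7^2 + 5·7 + 4 (b=7); 7→8: 5·8^5 + 5·8^4 + 5·8^3 + 5·8^2 + 5·8 + 4 = 187244; 187244−1 = 187243
i=6: 187243 = 5·8^5 + 5·8^4 + 5·8^3 + 5·8^2 + 5·8 + 3 (b=8); 8→9: 5·9^5 + 5·9^4 + 5·9^3 + 5·9^2 + 5·9 + 3 = 332148; 332148−1 = 332147
i=7: 332147 = 5·9^5 + 5·9^4 + 5·9^3 + 5·9^2 + 5·9 + 2 (b=9); 9→10: 5·10^5 + 5·10^4 + 5·10^3 + 5·10^2 + 5·10 + 2 = 555552; 555552−1 = 555551
i=8: 555551 = 5·10^5 + 5·10^4 + 5·10^3 + 5·10^2 + 5·10 + 1 (b=10); 10→11: 5·11^5 + 5·11^4 + 5·11^3 + 5·11^2 + 5·11 + 1 = 885776; 885776−1 = 885775

330224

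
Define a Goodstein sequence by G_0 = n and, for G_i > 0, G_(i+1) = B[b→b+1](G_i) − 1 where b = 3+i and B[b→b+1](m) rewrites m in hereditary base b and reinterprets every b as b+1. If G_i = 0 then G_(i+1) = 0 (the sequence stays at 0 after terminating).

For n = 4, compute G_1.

G_0=4  [base 3] 3 + 1  →[3↦4]→  4 + 1 = 5  −1 ⇒ G_1=4
G_1=4  [base 4] 4  →[4↦5]→  5 = 5  −1 ⇒ G_2=4

4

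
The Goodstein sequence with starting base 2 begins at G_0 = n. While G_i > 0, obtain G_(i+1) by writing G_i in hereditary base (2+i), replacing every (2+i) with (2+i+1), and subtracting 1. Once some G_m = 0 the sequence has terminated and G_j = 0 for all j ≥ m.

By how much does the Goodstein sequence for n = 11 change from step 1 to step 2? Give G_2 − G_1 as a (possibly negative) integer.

G_0=11  [base 2] 2^(2 + 1) + 2 + 1  →[2↦3]→  3^(3 + 1) + 3 + 1 = 85  −1 ⇒ G_1=84
G_1=84  [base 3] 3^(3 + 1) + 3  →[3↦4]→  4^(4 + 1) + 4 = 1028  −1 ⇒ G_2=1027

943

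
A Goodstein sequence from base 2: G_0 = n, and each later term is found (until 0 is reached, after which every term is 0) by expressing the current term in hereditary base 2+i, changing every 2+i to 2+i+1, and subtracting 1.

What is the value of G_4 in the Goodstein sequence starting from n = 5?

G_0=5  [base 2] 2^2 + 1  →[2↦3]→  3^3 + 1 = 28  −1 ⇒ G_1=27
G_1=27  [base 3] 3^3  →[3↦4]→  4^4 = 256  −1 ⇒ G_2=255
G_2=255  [base 4] 3·4^3 + 3·4^2 + 3·4 + 3  →[4↦5]→  3·5^3 + 3·5^2 + 3·5 + 3 = 468  −1 ⇒ G_3=467
G_3=467  [base 5] 3·5^3 + 3·5^2 + 3·5 + 2  →[5↦6]→  3·6^3 + 3·6^2 + 3·6 + 2 = 776  −1 ⇒ G_4=775

775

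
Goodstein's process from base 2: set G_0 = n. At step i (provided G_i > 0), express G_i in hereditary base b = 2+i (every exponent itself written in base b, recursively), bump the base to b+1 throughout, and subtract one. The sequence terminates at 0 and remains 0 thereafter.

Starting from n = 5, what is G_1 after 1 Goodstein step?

(0) 5|_2 = 2^2 + 1 ↦ 3^3 + 1|_3 = 28 ⇒ 27
(1) 27|_3 = 3^3 ↦ 4^4|_4 = 256 ⇒ 255

27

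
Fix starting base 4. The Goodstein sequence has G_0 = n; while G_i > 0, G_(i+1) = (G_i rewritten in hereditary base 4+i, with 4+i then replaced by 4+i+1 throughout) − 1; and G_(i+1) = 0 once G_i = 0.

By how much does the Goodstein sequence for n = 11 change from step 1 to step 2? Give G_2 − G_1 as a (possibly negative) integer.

1

(0) 11|_4 = 2·4 + 3 ↦ 2·5 + 3|_5 = 13 ⇒ 12
(1) 12|_5 = 2·5 + 2 ↦ 2·6 + 2|_6 = 14 ⇒ 13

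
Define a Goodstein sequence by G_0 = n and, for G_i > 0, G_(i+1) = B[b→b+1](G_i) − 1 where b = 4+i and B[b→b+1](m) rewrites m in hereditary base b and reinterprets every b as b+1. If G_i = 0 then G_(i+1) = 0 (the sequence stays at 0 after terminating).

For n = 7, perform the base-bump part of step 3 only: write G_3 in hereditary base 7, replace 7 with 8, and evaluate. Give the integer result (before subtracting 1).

[0] 7 ≡ 4 + 3 (base 4). Lift 5: 8. −1: 7.
[1] 7 ≡ 5 + 2 (base 5). Lift 6: 8. −1: 7.
[2] 7 ≡ 6 + 1 (base 6). Lift 7: 8. −1: 7.

8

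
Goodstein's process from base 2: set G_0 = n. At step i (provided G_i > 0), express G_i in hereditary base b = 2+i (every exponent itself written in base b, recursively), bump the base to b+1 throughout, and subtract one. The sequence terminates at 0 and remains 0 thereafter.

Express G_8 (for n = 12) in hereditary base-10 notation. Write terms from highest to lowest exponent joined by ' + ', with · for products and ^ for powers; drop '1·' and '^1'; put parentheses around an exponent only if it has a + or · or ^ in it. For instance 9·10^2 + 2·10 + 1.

10^(10 + 1) + 2·10^2 + 10 + 1

base 2: 12 = 2^(2 + 1) + 2^2; at 3: 3^(3 + 1) + 3^3 = 108; next = 107
base 3: 107 = 3^(3 + 1) + 2·3^2 + 2·3 + 2; at 4: 4^(4 + 1) + 2·4^2 + 2·4 + 2 = 1066; next = 1065
base 4: 1065 = 4^(4 + 1) + 2·4^2 + 2·4 + 1; at 5: 5^(5 + 1) + 2·5^2 + 2·5 + 1 = 15686; next = 15685
base 5: 15685 = 5^(5 + 1) + 2·5^2 + 2·5; at 6: 6^(6 + 1) + 2·6^2 + 2·6 = 280020; next = 280019
base 6: 280019 = 6^(6 + 1) + 2·6^2 + 6 + 5; at 7: 7^(7 + 1) + 2·7^2 + 7 + 5 = 5764911; next = 5764910
base 7: 5764910 = 7^(7 + 1) + 2·7^2 + 7 + 4; at 8: 8^(8 + 1) + 2·8^2 + 8 + 4 = 134217868; next = 134217867
base 8: 134217867 = 8^(8 + 1) + 2·8^2 + 8 + 3; at 9: 9^(9 + 1) + 2·9^2 + 9 + 3 = 3486784575; next = 3486784574
base 9: 3486784574 = 9^(9 + 1) + 2·9^2 + 9 + 2; at 10: 10^(10 + 1) + 2·10^2 + 10 + 2 = 100000000212; next = 100000000211
base 10: 100000000211 = 10^(10 + 1) + 2·10^2 + 10 + 1; at 11: 11^(11 + 1) + 2·11^2 + 11 + 1 = 3138428376975; next = 3138428376974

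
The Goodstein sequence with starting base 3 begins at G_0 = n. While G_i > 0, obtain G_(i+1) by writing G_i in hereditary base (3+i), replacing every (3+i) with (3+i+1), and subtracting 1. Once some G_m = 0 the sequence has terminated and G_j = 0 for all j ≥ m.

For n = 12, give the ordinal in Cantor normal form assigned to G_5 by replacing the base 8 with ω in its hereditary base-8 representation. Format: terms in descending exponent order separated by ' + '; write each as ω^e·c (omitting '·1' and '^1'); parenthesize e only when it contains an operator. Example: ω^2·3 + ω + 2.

step 0: 12 = 3^2 + 3; sub 4 for 3: 4^2 + 4; = 20; G_1 = 20−1 = 19
step 1: 19 = 4^2 + 3; sub 5 for 4: 5^2 + 3; = 28; G_2 = 28−1 = 27
step 2: 27 = 5^2 + 2; sub 6 for 5: 6^2 + 2; = 38; G_3 = 38−1 = 37
step 3: 37 = 6^2 + 1; sub 7 for 6: 7^2 + 1; = 50; G_4 = 50−1 = 49
step 4: 49 = 7^2; sub 8 for 7: 8^2; = 64; G_5 = 64−1 = 63
step 5: 63 = 7·8 + 7; sub 9 for 8: 7·9 + 7; = 70; G_6 = 70−1 = 69

ω·7 + 7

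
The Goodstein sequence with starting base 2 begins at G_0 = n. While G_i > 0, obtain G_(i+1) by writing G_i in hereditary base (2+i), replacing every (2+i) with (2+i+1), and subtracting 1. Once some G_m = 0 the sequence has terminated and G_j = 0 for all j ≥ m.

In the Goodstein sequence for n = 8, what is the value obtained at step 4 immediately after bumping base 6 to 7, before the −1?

step 0: 8 = 2^(2 + 1); sub 3 for 2: 3^(3 + 1); = 81; G_1 = 81−1 = 80
step 1: 80 = 2·3^3 + 2·3^2 + 2·3 + 2; sub 4 for 3: 2·4^4 + 2·4^2 + 2·4 + 2; = 554; G_2 = 554−1 = 553
step 2: 553 = 2·4^4 + 2·4^2 + 2·4 + 1; sub 5 for 4: 2·5^5 + 2·5^2 + 2·5 + 1; = 6311; G_3 = 6311−1 = 6310
step 3: 6310 = 2·5^5 + 2·5^2 + 2·5; sub 6 for 5: 2·6^6 + 2·6^2 + 2·6; = 93396; G_4 = 93396−1 = 93395
step 4: 93395 = 2·6^6 + 2·6^2 + 6 + 5; sub 7 for 6: 2·7^7 + 2·7^2 + 7 + 5; = 1647196; G_5 = 1647196−1 = 1647195

1647196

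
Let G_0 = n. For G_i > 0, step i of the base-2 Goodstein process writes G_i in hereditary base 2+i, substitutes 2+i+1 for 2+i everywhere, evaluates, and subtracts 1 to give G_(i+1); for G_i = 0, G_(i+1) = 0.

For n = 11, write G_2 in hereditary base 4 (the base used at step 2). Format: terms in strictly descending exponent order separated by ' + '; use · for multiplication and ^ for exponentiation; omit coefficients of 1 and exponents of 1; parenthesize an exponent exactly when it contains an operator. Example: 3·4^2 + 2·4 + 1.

4^(4 + 1) + 3

(0) 11|_2 = 2^(2 + 1) + 2 + 1 ↦ 3^(3 + 1) + 3 + 1|_3 = 85 ⇒ 84
(1) 84|_3 = 3^(3 + 1) + 3 ↦ 4^(4 + 1) + 4|_4 = 1028 ⇒ 1027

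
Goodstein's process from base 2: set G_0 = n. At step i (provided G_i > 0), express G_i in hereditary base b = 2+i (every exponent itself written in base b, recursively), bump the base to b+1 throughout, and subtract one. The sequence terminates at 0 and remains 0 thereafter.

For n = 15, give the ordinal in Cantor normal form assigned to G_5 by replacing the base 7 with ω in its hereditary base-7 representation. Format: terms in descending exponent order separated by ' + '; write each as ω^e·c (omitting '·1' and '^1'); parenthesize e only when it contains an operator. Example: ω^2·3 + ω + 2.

ω^(ω + 1) + ω^ω

i=0: 15 = 2^(2 + 1) + 2^2 + 2 + 1 (b=2); 2→3: 3^(3 + 1) + 3^3 + 3 + 1 = 112; 112−1 = 111
i=1: 111 = 3^(3 + 1) + 3^3 + 3 (b=3); 3→4: 4^(4 + 1) + 4^4 + 4 = 1284; 1284−1 = 1283
i=2: 1283 = 4^(4 + 1) + 4^4 + 3 (b=4); 4→5: 5^(5 + 1) + 5^5 + 3 = 18753; 18753−1 = 18752
i=3: 18752 = 5^(5 + 1) + 5^5 + 2 (b=5); 5→6: 6^(6 + 1) + 6^6 + 2 = 326594; 326594−1 = 326593
i=4: 326593 = 6^(6 + 1) + 6^6 + 1 (b=6); 6→7: 7^(7 + 1) + 7^7 + 1 = 6588345; 6588345−1 = 6588344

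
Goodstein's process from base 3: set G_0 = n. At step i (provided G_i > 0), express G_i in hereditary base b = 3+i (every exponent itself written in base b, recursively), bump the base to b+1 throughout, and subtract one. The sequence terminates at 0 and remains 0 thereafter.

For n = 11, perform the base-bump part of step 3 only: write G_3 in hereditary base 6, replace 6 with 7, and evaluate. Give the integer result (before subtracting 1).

40

G_0 = 11. HB_3(11) = 3^2 + 2. Bump = 18. G_1 = 17.
G_1 = 17. HB_4(17) = 4^2 + 1. Bump = 26. G_2 = 25.
G_2 = 25. HB_5(25) = 5^2. Bump = 36. G_3 = 35.
G_3 = 35. HB_6(35) = 5·6 + 5. Bump = 40. G_4 = 39.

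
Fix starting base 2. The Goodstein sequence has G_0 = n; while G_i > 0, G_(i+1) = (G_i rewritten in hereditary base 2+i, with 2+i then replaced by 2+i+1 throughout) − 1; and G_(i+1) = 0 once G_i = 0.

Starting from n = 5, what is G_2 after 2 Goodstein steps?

255

(0) 5|_2 = 2^2 + 1 ↦ 3^3 + 1|_3 = 28 ⇒ 27
(1) 27|_3 = 3^3 ↦ 4^4|_4 = 256 ⇒ 255
(2) 255|_4 = 3·4^3 + 3·4^2 + 3·4 + 3 ↦ 3·5^3 + 3·5^2 + 3·5 + 3|_5 = 468 ⇒ 467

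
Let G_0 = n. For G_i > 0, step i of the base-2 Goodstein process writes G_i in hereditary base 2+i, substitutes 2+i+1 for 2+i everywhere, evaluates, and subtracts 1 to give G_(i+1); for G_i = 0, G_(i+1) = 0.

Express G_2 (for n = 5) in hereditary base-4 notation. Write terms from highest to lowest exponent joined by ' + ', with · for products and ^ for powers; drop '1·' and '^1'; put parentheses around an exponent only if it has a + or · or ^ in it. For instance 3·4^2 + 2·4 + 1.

3·4^3 + 3·4^2 + 3·4 + 3

[0] 5 ≡ 2^2 + 1 (base 2). Lift 3: 28. −1: 27.
[1] 27 ≡ 3^3 (base 3). Lift 4: 256. −1: 255.
[2] 255 ≡ 3·4^3 + 3·4^2 + 3·4 + 3 (base 4). Lift 5: 468. −1: 467.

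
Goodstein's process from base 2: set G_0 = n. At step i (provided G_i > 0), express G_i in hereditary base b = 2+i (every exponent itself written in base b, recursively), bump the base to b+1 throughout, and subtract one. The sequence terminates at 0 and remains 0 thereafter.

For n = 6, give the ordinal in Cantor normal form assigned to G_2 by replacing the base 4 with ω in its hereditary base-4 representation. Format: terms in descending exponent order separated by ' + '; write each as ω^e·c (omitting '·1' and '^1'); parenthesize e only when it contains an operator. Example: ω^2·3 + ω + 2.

ω^ω + 1

step 0: 6 = 2^2 + 2; sub 3 for 2: 3^3 + 3; = 30; G_1 = 30−1 = 29
step 1: 29 = 3^3 + 2; sub 4 for 3: 4^4 + 2; = 258; G_2 = 258−1 = 257
step 2: 257 = 4^4 + 1; sub 5 for 4: 5^5 + 1; = 3126; G_3 = 3126−1 = 3125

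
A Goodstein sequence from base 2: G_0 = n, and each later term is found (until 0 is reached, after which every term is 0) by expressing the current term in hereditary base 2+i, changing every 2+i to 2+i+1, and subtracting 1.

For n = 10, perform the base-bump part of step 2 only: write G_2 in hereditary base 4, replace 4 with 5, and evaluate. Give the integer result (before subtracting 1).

15626

G_0=10  [base 2] 2^(2 + 1) + 2  →[2↦3]→  3^(3 + 1) + 3 = 84  −1 ⇒ G_1=83
G_1=83  [base 3] 3^(3 + 1) + 2  →[3↦4]→  4^(4 + 1) + 2 = 1026  −1 ⇒ G_2=1025
G_2=1025  [base 4] 4^(4 + 1) + 1  →[4↦5]→  5^(5 + 1) + 1 = 15626  −1 ⇒ G_3=15625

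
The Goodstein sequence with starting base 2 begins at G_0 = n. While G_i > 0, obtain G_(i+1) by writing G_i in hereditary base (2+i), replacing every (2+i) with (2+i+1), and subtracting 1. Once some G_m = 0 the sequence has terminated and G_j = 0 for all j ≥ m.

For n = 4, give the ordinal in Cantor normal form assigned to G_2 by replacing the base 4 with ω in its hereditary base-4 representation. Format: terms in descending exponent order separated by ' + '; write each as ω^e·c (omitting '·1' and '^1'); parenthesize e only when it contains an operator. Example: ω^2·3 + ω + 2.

[0] 4 ≡ 2^2 (base 2). Lift 3: 27. −1: 26.
[1] 26 ≡ 2·3^2 + 2·3 + 2 (base 3). Lift 4: 42. −1: 41.

ω^2·2 + ω·2 + 1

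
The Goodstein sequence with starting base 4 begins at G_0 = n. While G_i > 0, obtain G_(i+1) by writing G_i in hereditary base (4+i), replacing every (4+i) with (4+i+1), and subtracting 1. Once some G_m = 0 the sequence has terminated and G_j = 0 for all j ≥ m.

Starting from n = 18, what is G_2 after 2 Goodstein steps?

36

[0] 18 ≡ 4^2 + 2 (base 4). Lift 5: 27. −1: 26.
[1] 26 ≡ 5^2 + 1 (base 5). Lift 6: 37. −1: 36.
[2] 36 ≡ 6^2 (base 6). Lift 7: 49. −1: 48.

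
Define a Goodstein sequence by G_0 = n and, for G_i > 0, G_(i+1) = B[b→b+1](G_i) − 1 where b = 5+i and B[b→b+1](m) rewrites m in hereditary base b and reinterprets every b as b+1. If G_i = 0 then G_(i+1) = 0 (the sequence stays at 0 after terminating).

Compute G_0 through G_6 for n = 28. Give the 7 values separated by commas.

28, 38, 50, 64, 80, 87, 94

G_0=28  [base 5] 5^2 + 3  →[5↦6]→  6^2 + 3 = 39  −1 ⇒ G_1=38
G_1=38  [base 6] 6^2 + 2  →[6↦7]→  7^2 + 2 = 51  −1 ⇒ G_2=50
G_2=50  [base 7] 7^2 + 1  →[7↦8]→  8^2 + 1 = 65  −1 ⇒ G_3=64
G_3=64  [base 8] 8^2  →[8↦9]→  9^2 = 81  −1 ⇒ G_4=80
G_4=80  [base 9] 8·9 + 8  →[9↦10]→  8·10 + 8 = 88  −1 ⇒ G_5=87
G_5=87  [base 10] 8·10 + 7  →[10↦11]→  8·11 + 7 = 95  −1 ⇒ G_6=94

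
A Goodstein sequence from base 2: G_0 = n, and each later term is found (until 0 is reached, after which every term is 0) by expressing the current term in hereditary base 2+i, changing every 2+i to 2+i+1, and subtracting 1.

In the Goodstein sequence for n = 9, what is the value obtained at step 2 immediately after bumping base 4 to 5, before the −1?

9843

base 2: 9 = 2^(2 + 1) + 1; at 3: 3^(3 + 1) + 1 = 82; next = 81
base 3: 81 = 3^(3 + 1); at 4: 4^(4 + 1) = 1024; next = 1023
base 4: 1023 = 3·4^4 + 3·4^3 + 3·4^2 + 3·4 + 3; at 5: 3·5^5 + 3·5^3 + 3·5^2 + 3·5 + 3 = 9843; next = 9842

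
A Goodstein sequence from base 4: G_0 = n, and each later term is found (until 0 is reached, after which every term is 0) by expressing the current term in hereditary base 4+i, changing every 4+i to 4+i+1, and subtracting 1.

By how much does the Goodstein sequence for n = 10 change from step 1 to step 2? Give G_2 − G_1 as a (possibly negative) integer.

i=0: 10 = 2·4 + 2 (b=4); 4→5: 2·5 + 2 = 12; 12−1 = 11
i=1: 11 = 2·5 + 1 (b=5); 5→6: 2·6 + 1 = 13; 13−1 = 12

1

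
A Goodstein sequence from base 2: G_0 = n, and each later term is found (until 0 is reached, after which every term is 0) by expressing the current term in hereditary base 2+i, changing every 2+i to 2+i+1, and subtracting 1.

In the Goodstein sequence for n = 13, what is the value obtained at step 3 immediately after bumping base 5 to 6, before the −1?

280712

G_0=13  [base 2] 2^(2 + 1) + 2^2 + 1  →[2↦3]→  3^(3 + 1) + 3^3 + 1 = 109  −1 ⇒ G_1=108
G_1=108  [base 3] 3^(3 + 1) + 3^3  →[3↦4]→  4^(4 + 1) + 4^4 = 1280  −1 ⇒ G_2=1279
G_2=1279  [base 4] 4^(4 + 1) + 3·4^3 + 3·4^2 + 3·4 + 3  →[4↦5]→  5^(5 + 1) + 3·5^3 + 3·5^2 + 3·5 + 3 = 16093  −1 ⇒ G_3=16092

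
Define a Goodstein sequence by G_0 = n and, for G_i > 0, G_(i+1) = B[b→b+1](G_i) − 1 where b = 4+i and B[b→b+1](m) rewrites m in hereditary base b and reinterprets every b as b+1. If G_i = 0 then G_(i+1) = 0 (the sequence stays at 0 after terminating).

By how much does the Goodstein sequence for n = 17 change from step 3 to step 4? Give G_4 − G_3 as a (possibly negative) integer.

[0] 17 ≡ 4^2 + 1 (base 4). Lift 5: 26. −1: 25.
[1] 25 ≡ 5^2 (base 5). Lift 6: 36. −1: 35.
[2] 35 ≡ 5·6 + 5 (base 6). Lift 7: 40. −1: 39.
[3] 39 ≡ 5·7 + 4 (base 7). Lift 8: 44. −1: 43.

4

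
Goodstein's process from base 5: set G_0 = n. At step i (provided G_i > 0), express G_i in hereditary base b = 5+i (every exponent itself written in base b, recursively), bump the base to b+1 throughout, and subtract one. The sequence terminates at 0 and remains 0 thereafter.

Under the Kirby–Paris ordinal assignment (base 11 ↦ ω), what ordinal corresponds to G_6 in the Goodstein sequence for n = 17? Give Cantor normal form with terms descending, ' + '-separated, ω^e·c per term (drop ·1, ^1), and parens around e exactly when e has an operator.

ω·2 + 4

17 —HB5→ 3·5 + 2 —bump→ 3·6 + 2 = 20 —(−1)→ 19
19 —HB6→ 3·6 + 1 —bump→ 3·7 + 1 = 22 —(−1)→ 21
21 —HB7→ 3·7 —bump→ 3·8 = 24 —(−1)→ 23
23 —HB8→ 2·8 + 7 —bump→ 2·9 + 7 = 25 —(−1)→ 24
24 —HB9→ 2·9 + 6 —bump→ 2·10 + 6 = 26 —(−1)→ 25
25 —HB10→ 2·10 + 5 —bump→ 2·11 + 5 = 27 —(−1)→ 26
26 —HB11→ 2·11 + 4 —bump→ 2·12 + 4 = 28 —(−1)→ 27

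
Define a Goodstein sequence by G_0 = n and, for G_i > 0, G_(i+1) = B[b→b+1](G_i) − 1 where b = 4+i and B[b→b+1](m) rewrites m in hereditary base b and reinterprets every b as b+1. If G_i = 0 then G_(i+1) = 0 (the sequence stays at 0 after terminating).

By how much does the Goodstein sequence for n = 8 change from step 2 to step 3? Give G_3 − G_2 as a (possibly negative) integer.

(0) 8|_4 = 2·4 ↦ 2·5|_5 = 10 ⇒ 9
(1) 9|_5 = 5 + 4 ↦ 6 + 4|_6 = 10 ⇒ 9
(2) 9|_6 = 6 + 3 ↦ 7 + 3|_7 = 10 ⇒ 9

0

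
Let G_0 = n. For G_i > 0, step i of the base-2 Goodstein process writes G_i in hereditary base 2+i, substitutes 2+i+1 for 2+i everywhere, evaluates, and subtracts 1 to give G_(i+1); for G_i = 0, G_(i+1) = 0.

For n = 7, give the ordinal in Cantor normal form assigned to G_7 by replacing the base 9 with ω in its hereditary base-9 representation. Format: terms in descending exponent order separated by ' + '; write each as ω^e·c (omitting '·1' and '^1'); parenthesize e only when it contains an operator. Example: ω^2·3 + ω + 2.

base 2: 7 = 2^2 + 2 + 1; at 3: 3^3 + 3 + 1 = 31; next = 30
base 3: 30 = 3^3 + 3; at 4: 4^4 + 4 = 260; next = 259
base 4: 259 = 4^4 + 3; at 5: 5^5 + 3 = 3128; next = 3127
base 5: 3127 = 5^5 + 2; at 6: 6^6 + 2 = 46658; next = 46657
base 6: 46657 = 6^6 + 1; at 7: 7^7 + 1 = 823544; next = 823543
base 7: 823543 = 7^7; at 8: 8^8 = 16777216; next = 16777215
base 8: 16777215 = 7·8^7 + 7·8^6 + 7·8^5 + 7·8^4 + 7·8^3 + 7·8^2 + 7·8 + 7; at 9: 7·9^7 + 7·9^6 + 7·9^5 + 7·9^4 + 7·9^3 + 7·9^2 + 7·9 + 7 = 37665880; next = 37665879
base 9: 37665879 = 7·9^7 + 7·9^6 + 7·9^5 + 7·9^4 + 7·9^3 + 7·9^2 + 7·9 + 6; at 10: 7·10^7 + 7·10^6 + 7·10^5 + 7·10^4 + 7·10^3 + 7·10^2 + 7·10 + 6 = 77777776; next = 77777775

ω^7·7 + ω^6·7 + ω^5·7 + ω^4·7 + ω^3·7 + ω^2·7 + ω·7 + 6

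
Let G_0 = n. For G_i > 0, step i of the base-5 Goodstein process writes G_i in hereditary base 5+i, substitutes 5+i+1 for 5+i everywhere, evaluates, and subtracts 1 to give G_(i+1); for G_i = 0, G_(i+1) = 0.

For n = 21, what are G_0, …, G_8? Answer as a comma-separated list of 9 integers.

21, 24, 27, 29, 31, 33, 35, 37, 39

21 —HB5→ 4·5 + 1 —bump→ 4·6 + 1 = 25 —(−1)→ 24
24 —HB6→ 4·6 —bump→ 4·7 = 28 —(−1)→ 27
27 —HB7→ 3·7 + 6 —bump→ 3·8 + 6 = 30 —(−1)→ 29
29 —HB8→ 3·8 + 5 —bump→ 3·9 + 5 = 32 —(−1)→ 31
31 —HB9→ 3·9 + 4 —bump→ 3·10 + 4 = 34 —(−1)→ 33
33 —HB10→ 3·10 + 3 —bump→ 3·11 + 3 = 36 —(−1)→ 35
35 —HB11→ 3·11 + 2 —bump→ 3·12 + 2 = 38 —(−1)→ 37
37 —HB12→ 3·12 + 1 —bump→ 3·13 + 1 = 40 —(−1)→ 39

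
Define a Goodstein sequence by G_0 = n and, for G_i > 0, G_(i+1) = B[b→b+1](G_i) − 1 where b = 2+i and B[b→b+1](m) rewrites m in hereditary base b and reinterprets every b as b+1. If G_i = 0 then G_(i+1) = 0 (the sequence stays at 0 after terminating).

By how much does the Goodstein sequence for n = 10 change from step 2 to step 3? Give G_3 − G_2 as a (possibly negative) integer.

10 —HB2→ 2^(2 + 1) + 2 —bump→ 3^(3 + 1) + 3 = 84 —(−1)→ 83
83 —HB3→ 3^(3 + 1) + 2 —bump→ 4^(4 + 1) + 2 = 1026 —(−1)→ 1025
1025 —HB4→ 4^(4 + 1) + 1 —bump→ 5^(5 + 1) + 1 = 15626 —(−1)→ 15625

14600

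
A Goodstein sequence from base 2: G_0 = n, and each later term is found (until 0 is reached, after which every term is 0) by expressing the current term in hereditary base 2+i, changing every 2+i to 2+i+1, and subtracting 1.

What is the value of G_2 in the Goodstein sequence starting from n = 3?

3

3 —HB2→ 2 + 1 —bump→ 3 + 1 = 4 —(−1)→ 3
3 —HB3→ 3 —bump→ 4 = 4 —(−1)→ 3
3 —HB4→ 3 —bump→ 3 = 3 —(−1)→ 2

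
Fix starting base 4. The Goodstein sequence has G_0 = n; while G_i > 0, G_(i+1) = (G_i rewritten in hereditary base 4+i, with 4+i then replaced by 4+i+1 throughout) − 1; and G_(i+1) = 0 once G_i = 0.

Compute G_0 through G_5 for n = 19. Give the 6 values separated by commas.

(0) 19|_4 = 4^2 + 3 ↦ 5^2 + 3|_5 = 28 ⇒ 27
(1) 27|_5 = 5^2 + 2 ↦ 6^2 + 2|_6 = 38 ⇒ 37
(2) 37|_6 = 6^2 + 1 ↦ 7^2 + 1|_7 = 50 ⇒ 49
(3) 49|_7 = 7^2 ↦ 8^2|_8 = 64 ⇒ 63
(4) 63|_8 = 7·8 + 7 ↦ 7·9 + 7|_9 = 70 ⇒ 69

19, 27, 37, 49, 63, 69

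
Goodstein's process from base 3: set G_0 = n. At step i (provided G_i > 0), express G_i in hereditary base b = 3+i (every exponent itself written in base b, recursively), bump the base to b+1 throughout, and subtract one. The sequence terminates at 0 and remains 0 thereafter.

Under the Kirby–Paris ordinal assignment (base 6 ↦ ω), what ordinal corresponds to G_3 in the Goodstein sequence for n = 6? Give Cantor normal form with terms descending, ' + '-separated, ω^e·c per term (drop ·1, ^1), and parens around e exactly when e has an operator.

base 3: 6 = 2·3; at 4: 2·4 = 8; next = 7
base 4: 7 = 4 + 3; at 5: 5 + 3 = 8; next = 7
base 5: 7 = 5 + 2; at 6: 6 + 2 = 8; next = 7
base 6: 7 = 6 + 1; at 7: 7 + 1 = 8; next = 7

ω + 1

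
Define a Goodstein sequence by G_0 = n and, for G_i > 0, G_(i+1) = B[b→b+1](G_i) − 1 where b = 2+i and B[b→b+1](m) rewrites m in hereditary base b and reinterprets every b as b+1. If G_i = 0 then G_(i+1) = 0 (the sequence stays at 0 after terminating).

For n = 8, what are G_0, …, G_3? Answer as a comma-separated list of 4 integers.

8 —HB2→ 2^(2 + 1) —bump→ 3^(3 + 1) = 81 —(−1)→ 80
80 —HB3→ 2·3^3 + 2·3^2 + 2·3 + 2 —bump→ 2·4^4 + 2·4^2 + 2·4 + 2 = 554 —(−1)→ 553
553 —HB4→ 2·4^4 + 2·4^2 + 2·4 + 1 —bump→ 2·5^5 + 2·5^2 + 2·5 + 1 = 6311 —(−1)→ 6310

8, 80, 553, 6310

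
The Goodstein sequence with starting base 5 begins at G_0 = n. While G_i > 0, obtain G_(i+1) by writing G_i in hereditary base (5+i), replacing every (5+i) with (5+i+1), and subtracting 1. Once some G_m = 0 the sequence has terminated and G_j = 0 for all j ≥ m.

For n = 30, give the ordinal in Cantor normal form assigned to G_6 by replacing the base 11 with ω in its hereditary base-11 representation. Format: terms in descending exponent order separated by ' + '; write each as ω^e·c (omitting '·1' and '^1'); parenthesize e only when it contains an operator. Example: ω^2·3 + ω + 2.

ω^2

30 —HB5→ 5^2 + 5 —bump→ 6^2 + 6 = 42 —(−1)→ 41
41 —HB6→ 6^2 + 5 —bump→ 7^2 + 5 = 54 —(−1)→ 53
53 —HB7→ 7^2 + 4 —bump→ 8^2 + 4 = 68 —(−1)→ 67
67 —HB8→ 8^2 + 3 —bump→ 9^2 + 3 = 84 —(−1)→ 83
83 —HB9→ 9^2 + 2 —bump→ 10^2 + 2 = 102 —(−1)→ 101
101 —HB10→ 10^2 + 1 —bump→ 11^2 + 1 = 122 —(−1)→ 121
121 —HB11→ 11^2 —bump→ 12^2 = 144 —(−1)→ 143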